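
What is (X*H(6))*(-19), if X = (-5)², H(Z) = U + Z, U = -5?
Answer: -475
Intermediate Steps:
H(Z) = -5 + Z
X = 25
(X*H(6))*(-19) = (25*(-5 + 6))*(-19) = (25*1)*(-19) = 25*(-19) = -475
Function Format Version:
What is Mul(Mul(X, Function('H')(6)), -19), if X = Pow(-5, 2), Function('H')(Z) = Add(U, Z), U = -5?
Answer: -475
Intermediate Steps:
Function('H')(Z) = Add(-5, Z)
X = 25
Mul(Mul(X, Function('H')(6)), -19) = Mul(Mul(25, Add(-5, 6)), -19) = Mul(Mul(25, 1), -19) = Mul(25, -19) = -475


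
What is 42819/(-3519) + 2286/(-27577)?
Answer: -17229913/1406427 ≈ -12.251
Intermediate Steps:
42819/(-3519) + 2286/(-27577) = 42819*(-1/3519) + 2286*(-1/27577) = -14273/1173 - 2286/27577 = -17229913/1406427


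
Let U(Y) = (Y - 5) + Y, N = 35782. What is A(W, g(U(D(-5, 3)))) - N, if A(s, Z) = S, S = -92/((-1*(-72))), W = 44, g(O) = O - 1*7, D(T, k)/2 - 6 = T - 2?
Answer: -644099/18 ≈ -35783.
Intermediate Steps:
D(T, k) = 8 + 2*T (D(T, k) = 12 + 2*(T - 2) = 12 + 2*(-2 + T) = 12 + (-4 + 2*T) = 8 + 2*T)
U(Y) = -5 + 2*Y (U(Y) = (-5 + Y) + Y = -5 + 2*Y)
g(O) = -7 + O (g(O) = O - 7 = -7 + O)
S = -23/18 (S = -92/72 = -92*1/72 = -23/18 ≈ -1.2778)
A(s, Z) = -23/18
A(W, g(U(D(-5, 3)))) - N = -23/18 - 1*35782 = -23/18 - 35782 = -644099/18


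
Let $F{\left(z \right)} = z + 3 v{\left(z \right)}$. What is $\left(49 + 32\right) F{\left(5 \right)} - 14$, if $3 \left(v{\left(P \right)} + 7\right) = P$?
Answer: $-905$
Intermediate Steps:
$v{\left(P \right)} = -7 + \frac{P}{3}$
$F{\left(z \right)} = -21 + 2 z$ ($F{\left(z \right)} = z + 3 \left(-7 + \frac{z}{3}\right) = z + \left(-21 + z\right) = -21 + 2 z$)
$\left(49 + 32\right) F{\left(5 \right)} - 14 = \left(49 + 32\right) \left(-21 + 2 \cdot 5\right) - 14 = 81 \left(-21 + 10\right) - 14 = 81 \left(-11\right) - 14 = -891 - 14 = -905$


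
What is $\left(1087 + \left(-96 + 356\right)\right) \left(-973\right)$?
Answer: $-1310631$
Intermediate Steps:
$\left(1087 + \left(-96 + 356\right)\right) \left(-973\right) = \left(1087 + 260\right) \left(-973\right) = 1347 \left(-973\right) = -1310631$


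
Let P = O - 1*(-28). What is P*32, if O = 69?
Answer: 3104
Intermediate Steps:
P = 97 (P = 69 - 1*(-28) = 69 + 28 = 97)
P*32 = 97*32 = 3104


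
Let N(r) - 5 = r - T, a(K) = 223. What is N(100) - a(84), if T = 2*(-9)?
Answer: -100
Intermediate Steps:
T = -18
N(r) = 23 + r (N(r) = 5 + (r - 1*(-18)) = 5 + (r + 18) = 5 + (18 + r) = 23 + r)
N(100) - a(84) = (23 + 100) - 1*223 = 123 - 223 = -100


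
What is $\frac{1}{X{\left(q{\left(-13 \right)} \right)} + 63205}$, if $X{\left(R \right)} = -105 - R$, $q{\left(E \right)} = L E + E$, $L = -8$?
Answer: $\frac{1}{63009} \approx 1.5871 \cdot 10^{-5}$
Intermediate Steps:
$q{\left(E \right)} = - 7 E$ ($q{\left(E \right)} = - 8 E + E = - 7 E$)
$\frac{1}{X{\left(q{\left(-13 \right)} \right)} + 63205} = \frac{1}{\left(-105 - \left(-7\right) \left(-13\right)\right) + 63205} = \frac{1}{\left(-105 - 91\right) + 63205} = \frac{1}{-196 + 63205} = \frac{1}{63009}$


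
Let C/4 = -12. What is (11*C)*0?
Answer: 0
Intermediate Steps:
C = -48 (C = 4*(-12) = -48)
(11*C)*0 = (11*(-48))*0 = -528*0 = 0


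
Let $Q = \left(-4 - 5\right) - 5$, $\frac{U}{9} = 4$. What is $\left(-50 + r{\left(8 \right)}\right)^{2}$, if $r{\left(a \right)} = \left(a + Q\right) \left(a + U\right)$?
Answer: $98596$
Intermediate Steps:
$U = 36$ ($U = 9 \cdot 4 = 36$)
$Q = -14$ ($Q = -9 - 5 = -14$)
$r{\left(a \right)} = \left(-14 + a\right) \left(36 + a\right)$ ($r{\left(a \right)} = \left(a - 14\right) \left(a + 36\right) = \left(-14 + a\right) \left(36 + a\right)$)
$\left(-50 + r{\left(8 \right)}\right)^{2} = \left(-50 + \left(-504 + 8^{2} + 22 \cdot 8\right)\right)^{2} = \left(-50 + \left(-504 + 64 + 176\right)\right)^{2} = \left(-50 - 264\right)^{2} = \left(-314\right)^{2} = 98596$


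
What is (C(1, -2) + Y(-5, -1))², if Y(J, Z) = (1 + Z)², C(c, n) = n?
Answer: 4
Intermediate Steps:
(C(1, -2) + Y(-5, -1))² = (-2 + (1 - 1)²)² = (-2 + 0²)² = (-2 + 0)² = (-2)² = 4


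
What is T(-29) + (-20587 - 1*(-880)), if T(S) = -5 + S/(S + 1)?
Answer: -551907/28 ≈ -19711.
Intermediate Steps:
T(S) = -5 + S/(1 + S)
T(-29) + (-20587 - 1*(-880)) = (-5 - 4*(-29))/(1 - 29) + (-20587 - 1*(-880)) = (-5 + 116)/(-28) + (-20587 + 880) = -1/28*111 - 19707 = -111/28 - 19707 = -551907/28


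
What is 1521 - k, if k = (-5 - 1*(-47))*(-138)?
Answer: 7317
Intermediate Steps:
k = -5796 (k = (-5 + 47)*(-138) = 42*(-138) = -5796)
1521 - k = 1521 - 1*(-5796) = 1521 + 5796 = 7317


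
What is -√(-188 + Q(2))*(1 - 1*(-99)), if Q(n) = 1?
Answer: -100*I*√187 ≈ -1367.5*I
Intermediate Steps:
-√(-188 + Q(2))*(1 - 1*(-99)) = -√(-188 + 1)*(1 - 1*(-99)) = -√(-187)*(1 + 99) = -I*√187*100 = -100*I*√187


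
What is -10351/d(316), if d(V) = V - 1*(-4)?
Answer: -10351/320 ≈ -32.347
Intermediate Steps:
d(V) = 4 + V (d(V) = V + 4 = 4 + V)
-10351/d(316) = -10351/(4 + 316) = -10351/320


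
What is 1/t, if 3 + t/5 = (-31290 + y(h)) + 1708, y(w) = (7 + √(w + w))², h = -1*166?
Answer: -I/(140*√83 + 149340*I) ≈ -6.6956e-6 - 5.7185e-8*I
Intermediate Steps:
h = -166
y(w) = (7 + √2*√w)² (y(w) = (7 + √(2*w))² = (7 + √2*√w)²)
t = -147925 + 5*(7 + 2*I*√83)² (t = -15 + 5*((-31290 + (7 + √2*√(-166))²) + 1708) = -15 + 5*((-31290 + (7 + √2*(I*√166))²) + 1708) = -15 + 5*((-31290 + (7 + 2*I*√83)²) + 1708) = -15 + 5*(-29582 + (7 + 2*I*√83)²) = -15 + (-147910 + 5*(7 + 2*I*√83)²) = -147925 + 5*(7 + 2*I*√83)² ≈ -1.4934e+5 + 1275.5*I)
1/t = 1/(-149340 + 140*I*√83)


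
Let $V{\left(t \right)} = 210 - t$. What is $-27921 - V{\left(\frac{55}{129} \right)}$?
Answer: $- \frac{3628844}{129} \approx -28131.0$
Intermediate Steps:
$-27921 - V{\left(\frac{55}{129} \right)} = -27921 - \left(210 - \frac{55}{129}\right) = -27921 - \frac{27035}{129} = - \frac{3628844}{129}$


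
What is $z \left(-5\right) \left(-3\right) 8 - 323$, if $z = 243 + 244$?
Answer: $58117$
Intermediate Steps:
$z = 487$
$z \left(-5\right) \left(-3\right) 8 - 323 = 487 \left(-5\right) \left(-3\right) 8 - 323 = 487 \cdot 15 \cdot 8 - 323 = 487 \cdot 120 - 323 = 58440 - 323 = 58117$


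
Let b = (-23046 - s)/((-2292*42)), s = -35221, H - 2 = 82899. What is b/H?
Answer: -12175/7980381864 ≈ -1.5256e-6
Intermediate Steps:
H = 82901 (H = 2 + 82899 = 82901)
b = -12175/96264 (b = (-23046 - 1*(-35221))/((-2292*42)) = (-23046 + 35221)/(-96264) = 12175*(-1/96264) = -12175/96264 ≈ -0.12648)
b/H = -12175/96264/82901 = -12175/96264*1/82901 = -12175/7980381864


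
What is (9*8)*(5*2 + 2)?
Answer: 864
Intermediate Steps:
(9*8)*(5*2 + 2) = 72*(10 + 2) = 72*12 = 864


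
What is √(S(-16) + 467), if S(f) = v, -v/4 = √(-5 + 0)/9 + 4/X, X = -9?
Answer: √(4219 - 4*I*√5)/3 ≈ 21.651 - 0.02295*I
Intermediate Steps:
v = 16/9 - 4*I*√5/9 (v = -4*(√(-5 + 0)/9 + 4/(-9)) = -4*(√(-5)*(⅑) + 4*(-⅑)) = -4*((I*√5)*(⅑) - 4/9) = -4*(I*√5/9 - 4/9) = -4*(-4/9 + I*√5/9) = 16/9 - 4*I*√5/9 ≈ 1.7778 - 0.99381*I)
S(f) = 16/9 - 4*I*√5/9
√(S(-16) + 467) = √((16/9 - 4*I*√5/9) + 467) = √(4219/9 - 4*I*√5/9)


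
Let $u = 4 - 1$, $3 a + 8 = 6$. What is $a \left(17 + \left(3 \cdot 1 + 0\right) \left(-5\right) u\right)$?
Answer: $\frac{56}{3} \approx 18.667$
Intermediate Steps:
$a = - \frac{2}{3}$ ($a = - \frac{8}{3} + \frac{1}{3} \cdot 6 = - \frac{8}{3} + 2 = - \frac{2}{3} \approx -0.66667$)
$u = 3$ ($u = 4 - 1 = 3$)
$a \left(17 + \left(3 \cdot 1 + 0\right) \left(-5\right) u\right) = - \frac{2 \left(17 + \left(3 \cdot 1 + 0\right) \left(-5\right) 3\right)}{3} = - \frac{2 \left(17 + \left(3 + 0\right) \left(-5\right) 3\right)}{3} = - \frac{2 \left(17 + 3 \left(-5\right) 3\right)}{3} = - \frac{2 \left(17 - 45\right)}{3} = \left(- \frac{2}{3}\right) \left(-28\right) = \frac{56}{3}$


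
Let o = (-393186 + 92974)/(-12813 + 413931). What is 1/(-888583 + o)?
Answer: -200559/178213468003 ≈ -1.1254e-6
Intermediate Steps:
o = -150106/200559 (o = -300212/401118 = -300212*1/401118 = -150106/200559 ≈ -0.74844)
1/(-888583 + o) = 1/(-888583 - 150106/200559) = 1/(-178213468003/200559) = -200559/178213468003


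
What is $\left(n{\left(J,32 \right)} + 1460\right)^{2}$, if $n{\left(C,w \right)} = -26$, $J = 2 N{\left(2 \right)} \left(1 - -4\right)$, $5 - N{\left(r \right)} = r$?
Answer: $2056356$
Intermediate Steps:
$N{\left(r \right)} = 5 - r$
$J = 30$ ($J = 2 \left(5 - 2\right) \left(1 - -4\right) = 2 \left(5 - 2\right) \left(1 + 4\right) = 2 \cdot 3 \cdot 5 = 6 \cdot 5 = 30$)
$\left(n{\left(J,32 \right)} + 1460\right)^{2} = \left(-26 + 1460\right)^{2} = 1434^{2} = 2056356$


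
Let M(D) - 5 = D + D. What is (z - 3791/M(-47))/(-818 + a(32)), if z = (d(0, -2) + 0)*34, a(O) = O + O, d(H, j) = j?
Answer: 2261/67106 ≈ 0.033693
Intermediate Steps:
M(D) = 5 + 2*D (M(D) = 5 + (D + D) = 5 + 2*D)
a(O) = 2*O
z = -68 (z = (-2 + 0)*34 = -2*34 = -68)
(z - 3791/M(-47))/(-818 + a(32)) = (-68 - 3791/(5 + 2*(-47)))/(-818 + 2*32) = (-68 - 3791/(5 - 94))/(-818 + 64) = (-68 - 3791/(-89))/(-754) = (-68 - 3791*(-1/89))*(-1/754) = (-68 + 3791/89)*(-1/754) = -2261/89*(-1/754) = 2261/67106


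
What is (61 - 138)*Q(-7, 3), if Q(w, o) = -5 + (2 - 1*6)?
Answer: 693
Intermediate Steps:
Q(w, o) = -9 (Q(w, o) = -5 + (2 - 6) = -5 - 4 = -9)
(61 - 138)*Q(-7, 3) = (61 - 138)*(-9) = -77*(-9) = 693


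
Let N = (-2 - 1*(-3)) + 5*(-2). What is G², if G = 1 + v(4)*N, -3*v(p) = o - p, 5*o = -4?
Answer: 4489/25 ≈ 179.56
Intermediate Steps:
o = -⅘ (o = (⅕)*(-4) = -⅘ ≈ -0.80000)
N = -9 (N = (-2 + 3) - 10 = 1 - 10 = -9)
v(p) = 4/15 + p/3 (v(p) = -(-⅘ - p)/3 = 4/15 + p/3)
G = -67/5 (G = 1 + (4/15 + (⅓)*4)*(-9) = 1 + (4/15 + 4/3)*(-9) = 1 + (8/5)*(-9) = 1 - 72/5 = -67/5 ≈ -13.400)
G² = (-67/5)² = 4489/25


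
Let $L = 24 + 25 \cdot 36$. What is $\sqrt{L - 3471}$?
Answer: $3 i \sqrt{283} \approx 50.468 i$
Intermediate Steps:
$L = 924$ ($L = 24 + 900 = 924$)
$\sqrt{L - 3471} = \sqrt{924 - 3471} = \sqrt{-2547} = 3 i \sqrt{283}$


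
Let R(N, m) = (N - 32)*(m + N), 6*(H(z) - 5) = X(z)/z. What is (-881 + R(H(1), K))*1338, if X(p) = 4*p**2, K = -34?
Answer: -541444/3 ≈ -1.8048e+5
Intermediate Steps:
H(z) = 5 + 2*z/3 (H(z) = 5 + ((4*z**2)/z)/6 = 5 + (4*z)/6 = 5 + 2*z/3)
R(N, m) = (-32 + N)*(N + m)
(-881 + R(H(1), K))*1338 = (-881 + ((5 + (2/3)*1)**2 - 32*(5 + (2/3)*1) - 32*(-34) + (5 + (2/3)*1)*(-34)))*1338 = (-881 + ((5 + 2/3)**2 - 32*(5 + 2/3) + 1088 + (5 + 2/3)*(-34)))*1338 = (-881 + ((17/3)**2 - 32*17/3 + 1088 + (17/3)*(-34)))*1338 = (-881 + (289/9 - 544/3 + 1088 - 578/3))*1338 = (-881 + 6715/9)*1338 = -1214/9*1338 = -541444/3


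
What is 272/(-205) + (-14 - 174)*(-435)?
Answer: 16764628/205 ≈ 81779.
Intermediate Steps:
272/(-205) + (-14 - 174)*(-435) = 272*(-1/205) - 188*(-435) = -272/205 + 81780 = 16764628/205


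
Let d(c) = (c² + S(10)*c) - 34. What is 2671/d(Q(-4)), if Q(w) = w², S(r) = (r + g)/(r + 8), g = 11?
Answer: 8013/722 ≈ 11.098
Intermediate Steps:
S(r) = (11 + r)/(8 + r) (S(r) = (r + 11)/(r + 8) = (11 + r)/(8 + r))
d(c) = -34 + c² + 7*c/6 (d(c) = (c² + ((11 + 10)/(8 + 10))*c) - 34 = (c² + (21/18)*c) - 34 = (c² + ((1/18)*21)*c) - 34 = (c² + 7*c/6) - 34 = -34 + c² + 7*c/6)
2671/d(Q(-4)) = 2671/(-34 + ((-4)²)² + (7/6)*(-4)²) = 2671/(-34 + 16² + (7/6)*16) = 2671/(-34 + 256 + 56/3) = 2671/(722/3) = 2671*(3/722) = 8013/722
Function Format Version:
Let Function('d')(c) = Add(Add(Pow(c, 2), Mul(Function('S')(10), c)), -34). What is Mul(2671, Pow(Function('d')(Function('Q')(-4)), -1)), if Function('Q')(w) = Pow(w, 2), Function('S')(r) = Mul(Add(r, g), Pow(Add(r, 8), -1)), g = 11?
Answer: Rational(8013, 722) ≈ 11.098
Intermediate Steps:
Function('S')(r) = Mul(Pow(Add(8, r), -1), Add(11, r)) (Function('S')(r) = Mul(Add(r, 11), Pow(Add(r, 8), -1)) = Mul(Add(11, r), Pow(Add(8, r), -1)) = Mul(Pow(Add(8, r), -1), Add(11, r)))
Function('d')(c) = Add(-34, Pow(c, 2), Mul(Rational(7, 6), c)) (Function('d')(c) = Add(Add(Pow(c, 2), Mul(Mul(Pow(Add(8, 10), -1), Add(11, 10)), c)), -34) = Add(Add(Pow(c, 2), Mul(Mul(Pow(18, -1), 21), c)), -34) = Add(Add(Pow(c, 2), Mul(Mul(Rational(1, 18), 21), c)), -34) = Add(Add(Pow(c, 2), Mul(Rational(7, 6), c)), -34) = Add(-34, Pow(c, 2), Mul(Rational(7, 6), c)))
Mul(2671, Pow(Function('d')(Function('Q')(-4)), -1)) = Mul(2671, Pow(Add(-34, Pow(Pow(-4, 2), 2), Mul(Rational(7, 6), Pow(-4, 2))), -1)) = Mul(2671, Pow(Add(-34, Pow(16, 2), Mul(Rational(7, 6), 16)), -1)) = Mul(2671, Pow(Add(-34, 256, Rational(56, 3)), -1)) = Mul(2671, Pow(Rational(722, 3), -1)) = Mul(2671, Rational(3, 722)) = Rational(8013, 722)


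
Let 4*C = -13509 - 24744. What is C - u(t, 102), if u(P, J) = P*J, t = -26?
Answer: -27645/4 ≈ -6911.3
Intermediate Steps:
u(P, J) = J*P
C = -38253/4 (C = (-13509 - 24744)/4 = (¼)*(-38253) = -38253/4 ≈ -9563.3)
C - u(t, 102) = -38253/4 - 102*(-26) = -38253/4 - 1*(-2652) = -38253/4 + 2652 = -27645/4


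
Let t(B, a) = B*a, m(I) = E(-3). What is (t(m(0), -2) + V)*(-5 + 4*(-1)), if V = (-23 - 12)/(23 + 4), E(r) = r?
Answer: -127/3 ≈ -42.333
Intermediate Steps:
m(I) = -3
V = -35/27 ≈ -1.2963
(t(m(0), -2) + V)*(-5 + 4*(-1)) = (-3*(-2) - 35/27)*(-5 + 4*(-1)) = (6 - 35/27)*(-5 - 4) = (127/27)*(-9) = -127/3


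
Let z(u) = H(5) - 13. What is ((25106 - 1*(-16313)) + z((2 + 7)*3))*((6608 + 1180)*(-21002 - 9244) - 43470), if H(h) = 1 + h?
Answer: -9756638957016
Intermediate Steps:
z(u) = -7 (z(u) = (1 + 5) - 13 = 6 - 13 = -7)
((25106 - 1*(-16313)) + z((2 + 7)*3))*((6608 + 1180)*(-21002 - 9244) - 43470) = ((25106 - 1*(-16313)) - 7)*((6608 + 1180)*(-21002 - 9244) - 43470) = ((25106 + 16313) - 7)*(7788*(-30246) - 43470) = (41419 - 7)*(-235555848 - 43470) = 41412*(-235599318) = -9756638957016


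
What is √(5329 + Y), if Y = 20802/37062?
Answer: 10*√2033511639/6177 ≈ 73.004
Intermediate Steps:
Y = 3467/6177 (Y = 20802*(1/37062) = 3467/6177 ≈ 0.56128)
√(5329 + Y) = √(5329 + 3467/6177) = √(32920700/6177) = 10*√2033511639/6177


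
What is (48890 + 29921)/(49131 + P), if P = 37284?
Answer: 78811/86415 ≈ 0.91201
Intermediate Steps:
(48890 + 29921)/(49131 + P) = (48890 + 29921)/(49131 + 37284) = 78811/86415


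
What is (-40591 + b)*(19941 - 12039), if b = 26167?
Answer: -113978448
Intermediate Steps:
(-40591 + b)*(19941 - 12039) = (-40591 + 26167)*(19941 - 12039) = -14424*7902 = -113978448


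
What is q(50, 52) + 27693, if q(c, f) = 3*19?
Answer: 27750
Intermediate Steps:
q(c, f) = 57
q(50, 52) + 27693 = 57 + 27693 = 27750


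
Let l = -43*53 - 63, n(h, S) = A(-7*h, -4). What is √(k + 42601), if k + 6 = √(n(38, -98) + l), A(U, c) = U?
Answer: √(42595 + 4*I*√163) ≈ 206.39 + 0.124*I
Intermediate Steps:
n(h, S) = -7*h
l = -2342 (l = -2279 - 63 = -2342)
k = -6 + 4*I*√163 (k = -6 + √(-7*38 - 2342) = -6 + √(-266 - 2342) = -6 + √(-2608) = -6 + 4*I*√163 ≈ -6.0 + 51.069*I)
√(k + 42601) = √((-6 + 4*I*√163) + 42601) = √(42595 + 4*I*√163)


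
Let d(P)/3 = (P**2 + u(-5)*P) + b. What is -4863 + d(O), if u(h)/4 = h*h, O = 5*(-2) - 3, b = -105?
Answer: -8571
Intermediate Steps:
O = -13 (O = -10 - 3 = -13)
u(h) = 4*h**2 (u(h) = 4*(h*h) = 4*h**2)
d(P) = -315 + 3*P**2 + 300*P (d(P) = 3*((P**2 + (4*(-5)**2)*P) - 105) = 3*((P**2 + (4*25)*P) - 105) = 3*((P**2 + 100*P) - 105) = 3*(-105 + P**2 + 100*P) = -315 + 3*P**2 + 300*P)
-4863 + d(O) = -4863 + (-315 + 3*(-13)**2 + 300*(-13)) = -4863 + (-315 + 3*169 - 3900) = -4863 + (-315 + 507 - 3900) = -4863 - 3708 = -8571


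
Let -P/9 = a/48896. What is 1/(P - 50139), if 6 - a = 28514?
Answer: -12224/612834993 ≈ -1.9947e-5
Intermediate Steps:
a = -28508 (a = 6 - 1*28514 = 6 - 28514 = -28508)
P = 64143/12224 (P = -(-256572)/48896 = -9*(-7127/12224) = 64143/12224 ≈ 5.2473)
1/(P - 50139) = 1/(64143/12224 - 50139) = 1/(-612834993/12224) = -12224/612834993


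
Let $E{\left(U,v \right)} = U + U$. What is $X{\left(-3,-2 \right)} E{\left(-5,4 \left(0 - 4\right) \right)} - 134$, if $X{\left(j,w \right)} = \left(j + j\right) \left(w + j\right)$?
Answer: $-434$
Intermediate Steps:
$E{\left(U,v \right)} = 2 U$
$X{\left(j,w \right)} = 2 j \left(j + w\right)$
$X{\left(-3,-2 \right)} E{\left(-5,4 \left(0 - 4\right) \right)} - 134 = 2 \left(-3\right) \left(-3 - 2\right) 2 \left(-5\right) - 134 = 2 \left(-3\right) \left(-5\right) \left(-10\right) - 134 = 30 \left(-10\right) - 134 = -300 - 134 = -434$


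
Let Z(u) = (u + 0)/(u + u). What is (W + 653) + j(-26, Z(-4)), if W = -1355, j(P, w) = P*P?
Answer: -26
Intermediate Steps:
Z(u) = 1/2 (Z(u) = u/((2*u)) = u*(1/(2*u)) = 1/2)
j(P, w) = P**2
(W + 653) + j(-26, Z(-4)) = (-1355 + 653) + (-26)**2 = -702 + 676 = -26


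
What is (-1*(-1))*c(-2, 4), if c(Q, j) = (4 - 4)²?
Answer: 0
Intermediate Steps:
c(Q, j) = 0 (c(Q, j) = 0² = 0)
(-1*(-1))*c(-2, 4) = -1*(-1)*0 = 1*0 = 0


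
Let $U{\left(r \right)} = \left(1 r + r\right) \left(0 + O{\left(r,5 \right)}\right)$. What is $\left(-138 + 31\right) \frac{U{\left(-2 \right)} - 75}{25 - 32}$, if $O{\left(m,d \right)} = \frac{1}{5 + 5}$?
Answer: $- \frac{40339}{35} \approx -1152.5$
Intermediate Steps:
$O{\left(m,d \right)} = \frac{1}{10}$
$U{\left(r \right)} = \frac{r}{5}$ ($U{\left(r \right)} = \left(1 r + r\right) \left(0 + \frac{1}{10}\right) = \left(r + r\right) \frac{1}{10} = 2 r \frac{1}{10} = \frac{r}{5}$)
$\left(-138 + 31\right) \frac{U{\left(-2 \right)} - 75}{25 - 32} = \left(-138 + 31\right) \frac{\frac{1}{5} \left(-2\right) - 75}{25 - 32} = - 107 \frac{- \frac{2}{5} - 75}{-7} = - 107 \left(\left(- \frac{377}{5}\right) \left(- \frac{1}{7}\right)\right) = \left(-107\right) \frac{377}{35} = - \frac{40339}{35}$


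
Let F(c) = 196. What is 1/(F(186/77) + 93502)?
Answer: 1/93698 ≈ 1.0673e-5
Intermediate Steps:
1/(F(186/77) + 93502) = 1/(196 + 93502) = 1/93698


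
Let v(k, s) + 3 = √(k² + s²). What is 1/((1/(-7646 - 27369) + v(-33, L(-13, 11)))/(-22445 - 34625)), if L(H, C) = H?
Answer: -104957028664150/765668260467 - 34985343170375*√1258/765668260467 ≈ -1757.7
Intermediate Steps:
v(k, s) = -3 + √(k² + s²)
1/((1/(-7646 - 27369) + v(-33, L(-13, 11)))/(-22445 - 34625)) = 1/((1/(-7646 - 27369) + (-3 + √((-33)² + (-13)²)))/(-22445 - 34625)) = 1/((1/(-35015) + (-3 + √(1089 + 169)))/(-57070)) = 1/((-1/35015 + (-3 + √1258))*(-1/57070)) = 1/((-105046/35015 + √1258)*(-1/57070)) = 1/(52523/999153025 - √1258/57070)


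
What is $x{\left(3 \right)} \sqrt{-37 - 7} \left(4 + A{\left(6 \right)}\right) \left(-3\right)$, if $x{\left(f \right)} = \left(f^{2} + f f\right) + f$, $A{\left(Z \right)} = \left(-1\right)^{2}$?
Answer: $- 630 i \sqrt{11} \approx - 2089.5 i$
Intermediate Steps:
$A{\left(Z \right)} = 1$
$x{\left(f \right)} = f + 2 f^{2}$ ($x{\left(f \right)} = \left(f^{2} + f^{2}\right) + f = 2 f^{2} + f = f + 2 f^{2}$)
$x{\left(3 \right)} \sqrt{-37 - 7} \left(4 + A{\left(6 \right)}\right) \left(-3\right) = 3 \left(1 + 2 \cdot 3\right) \sqrt{-37 - 7} \left(4 + 1\right) \left(-3\right) = 3 \left(1 + 6\right) \sqrt{-44} \cdot 5 \left(-3\right) = 3 \cdot 7 \cdot 2 i \sqrt{11} \left(-15\right) = 21 \cdot 2 i \sqrt{11} \left(-15\right) = 42 i \sqrt{11} \left(-15\right) = - 630 i \sqrt{11}$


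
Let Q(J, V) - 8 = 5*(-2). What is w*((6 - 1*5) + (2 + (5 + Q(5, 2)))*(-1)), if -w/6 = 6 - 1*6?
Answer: 0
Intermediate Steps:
Q(J, V) = -2 (Q(J, V) = 8 + 5*(-2) = 8 - 10 = -2)
w = 0 (w = -6*(6 - 1*6) = -6*(6 - 6) = -6*0 = 0)
w*((6 - 1*5) + (2 + (5 + Q(5, 2)))*(-1)) = 0*((6 - 1*5) + (2 + (5 - 2))*(-1)) = 0*((6 - 5) + (2 + 3)*(-1)) = 0*(1 + 5*(-1)) = 0*(1 - 5) = 0*(-4) = 0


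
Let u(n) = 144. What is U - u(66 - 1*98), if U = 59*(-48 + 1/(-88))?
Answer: -261947/88 ≈ -2976.7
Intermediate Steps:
U = -249275/88 (U = 59*(-48 - 1/88) = 59*(-4225/88) = -249275/88 ≈ -2832.7)
U - u(66 - 1*98) = -249275/88 - 1*144 = -249275/88 - 144 = -261947/88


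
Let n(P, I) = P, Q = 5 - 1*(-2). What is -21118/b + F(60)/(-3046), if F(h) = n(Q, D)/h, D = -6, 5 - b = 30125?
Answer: 10720319/15290920 ≈ 0.70109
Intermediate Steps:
Q = 7 (Q = 5 + 2 = 7)
b = -30120 (b = 5 - 1*30125 = 5 - 30125 = -30120)
F(h) = 7/h
-21118/b + F(60)/(-3046) = -21118/(-30120) + (7/60)/(-3046) = -21118*(-1/30120) + (7*(1/60))*(-1/3046) = 10559/15060 + (7/60)*(-1/3046) = 10559/15060 - 7/182760 = 10720319/15290920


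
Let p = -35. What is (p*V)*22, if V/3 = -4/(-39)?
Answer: -3080/13 ≈ -236.92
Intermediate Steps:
V = 4/13 (V = 3*(-4/(-39)) = 3*(-4*(-1/39)) = 3*(4/39) = 4/13 ≈ 0.30769)
(p*V)*22 = -35*4/13*22 = -140/13*22 = -3080/13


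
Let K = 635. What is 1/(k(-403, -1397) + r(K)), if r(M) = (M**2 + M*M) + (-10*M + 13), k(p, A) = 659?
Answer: 1/800772 ≈ 1.2488e-6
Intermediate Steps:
r(M) = 13 - 10*M + 2*M**2 (r(M) = (M**2 + M**2) + (13 - 10*M) = 2*M**2 + (13 - 10*M) = 13 - 10*M + 2*M**2)
1/(k(-403, -1397) + r(K)) = 1/(659 + (13 - 10*635 + 2*635**2)) = 1/(659 + (13 - 6350 + 2*403225)) = 1/(659 + (13 - 6350 + 806450)) = 1/(659 + 800113) = 1/800772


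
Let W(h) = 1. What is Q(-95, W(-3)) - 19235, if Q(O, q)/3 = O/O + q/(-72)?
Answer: -461569/24 ≈ -19232.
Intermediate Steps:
Q(O, q) = 3 - q/24 (Q(O, q) = 3*(O/O + q/(-72)) = 3*(1 + q*(-1/72)) = 3*(1 - q/72) = 3 - q/24)
Q(-95, W(-3)) - 19235 = (3 - 1/24*1) - 19235 = (3 - 1/24) - 19235 = 71/24 - 19235 = -461569/24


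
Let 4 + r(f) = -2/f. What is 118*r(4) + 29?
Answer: -502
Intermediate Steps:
r(f) = -4 - 2/f
118*r(4) + 29 = 118*(-4 - 2/4) + 29 = 118*(-4 - 2*1/4) + 29 = 118*(-4 - 1/2) + 29 = 118*(-9/2) + 29 = -531 + 29 = -502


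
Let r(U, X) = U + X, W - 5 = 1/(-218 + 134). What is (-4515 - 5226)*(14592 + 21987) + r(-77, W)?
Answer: -29930553325/84 ≈ -3.5632e+8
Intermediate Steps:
W = 419/84 (W = 5 + 1/(-218 + 134) = 5 + 1/(-84) = 5 - 1/84 = 419/84 ≈ 4.9881)
(-4515 - 5226)*(14592 + 21987) + r(-77, W) = (-4515 - 5226)*(14592 + 21987) + (-77 + 419/84) = -9741*36579 - 6049/84 = -356316039 - 6049/84 = -29930553325/84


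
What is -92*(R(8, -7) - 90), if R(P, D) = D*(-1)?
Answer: 7636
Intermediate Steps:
R(P, D) = -D
-92*(R(8, -7) - 90) = -92*(-1*(-7) - 90) = -92*(7 - 90) = -92*(-83) = 7636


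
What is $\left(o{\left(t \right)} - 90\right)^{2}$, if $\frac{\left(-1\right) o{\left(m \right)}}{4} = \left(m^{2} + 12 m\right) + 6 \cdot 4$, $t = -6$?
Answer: $1764$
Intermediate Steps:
$o{\left(m \right)} = -96 - 48 m - 4 m^{2}$ ($o{\left(m \right)} = - 4 \left(\left(m^{2} + 12 m\right) + 6 \cdot 4\right) = - 4 \left(\left(m^{2} + 12 m\right) + 24\right) = - 4 \left(24 + m^{2} + 12 m\right) = -96 - 48 m - 4 m^{2}$)
$\left(o{\left(t \right)} - 90\right)^{2} = \left(\left(-96 - -288 - 4 \left(-6\right)^{2}\right) - 90\right)^{2} = \left(\left(-96 + 288 - 144\right) - 90\right)^{2} = \left(48 - 90\right)^{2} = \left(-42\right)^{2} = 1764$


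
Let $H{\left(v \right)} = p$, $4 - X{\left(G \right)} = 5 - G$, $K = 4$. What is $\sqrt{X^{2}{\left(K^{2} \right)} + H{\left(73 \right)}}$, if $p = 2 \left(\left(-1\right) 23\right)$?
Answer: $\sqrt{179} \approx 13.379$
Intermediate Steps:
$X{\left(G \right)} = -1 + G$ ($X{\left(G \right)} = 4 - \left(5 - G\right) = 4 + \left(-5 + G\right) = -1 + G$)
$p = -46$ ($p = 2 \left(-23\right) = -46$)
$H{\left(v \right)} = -46$
$\sqrt{X^{2}{\left(K^{2} \right)} + H{\left(73 \right)}} = \sqrt{\left(-1 + 4^{2}\right)^{2} - 46} = \sqrt{\left(-1 + 16\right)^{2} - 46} = \sqrt{15^{2} - 46} = \sqrt{225 - 46} = \sqrt{179}$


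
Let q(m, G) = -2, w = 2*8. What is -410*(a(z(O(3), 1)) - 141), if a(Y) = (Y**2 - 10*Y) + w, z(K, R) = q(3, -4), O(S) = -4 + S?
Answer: 41410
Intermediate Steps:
w = 16
z(K, R) = -2
a(Y) = 16 + Y**2 - 10*Y (a(Y) = (Y**2 - 10*Y) + 16 = 16 + Y**2 - 10*Y)
-410*(a(z(O(3), 1)) - 141) = -410*((16 + (-2)**2 - 10*(-2)) - 141) = -410*((16 + 4 + 20) - 141) = -410*(40 - 141) = -410*(-101) = 41410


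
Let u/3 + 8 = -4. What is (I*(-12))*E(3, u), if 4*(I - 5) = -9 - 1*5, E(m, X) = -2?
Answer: 36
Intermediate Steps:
u = -36 (u = -24 + 3*(-4) = -24 - 12 = -36)
I = 3/2 (I = 5 + (-9 - 1*5)/4 = 5 + (-9 - 5)/4 = 5 + (¼)*(-14) = 5 - 7/2 = 3/2 ≈ 1.5000)
(I*(-12))*E(3, u) = ((3/2)*(-12))*(-2) = -18*(-2) = 36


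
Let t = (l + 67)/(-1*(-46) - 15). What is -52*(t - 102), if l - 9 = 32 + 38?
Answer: 156832/31 ≈ 5059.1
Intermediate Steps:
l = 79 (l = 9 + (32 + 38) = 9 + 70 = 79)
t = 146/31 (t = (79 + 67)/(-1*(-46) - 15) = 146/(46 - 15) = 146/31 ≈ 4.7097)
-52*(t - 102) = -52*(146/31 - 102) = -52*(-3016/31) = 156832/31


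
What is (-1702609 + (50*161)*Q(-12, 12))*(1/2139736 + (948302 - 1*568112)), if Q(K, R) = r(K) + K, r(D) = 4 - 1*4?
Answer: -1463667730285995769/2139736 ≈ -6.8404e+11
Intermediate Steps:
r(D) = 0 (r(D) = 4 - 4 = 0)
Q(K, R) = K (Q(K, R) = 0 + K = K)
(-1702609 + (50*161)*Q(-12, 12))*(1/2139736 + (948302 - 1*568112)) = (-1702609 + (50*161)*(-12))*(1/2139736 + (948302 - 1*568112)) = (-1702609 + 8050*(-12))*(1/2139736 + (948302 - 568112)) = (-1702609 - 96600)*(1/2139736 + 380190) = -1799209*813506229841/2139736 = -1463667730285995769/2139736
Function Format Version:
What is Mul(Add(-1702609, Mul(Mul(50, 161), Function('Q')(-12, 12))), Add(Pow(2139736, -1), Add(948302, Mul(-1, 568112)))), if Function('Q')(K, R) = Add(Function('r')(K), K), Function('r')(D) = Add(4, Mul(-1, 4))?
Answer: Rational(-1463667730285995769, 2139736) ≈ -6.8404e+11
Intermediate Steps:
Function('r')(D) = 0 (Function('r')(D) = Add(4, -4) = 0)
Function('Q')(K, R) = K (Function('Q')(K, R) = Add(0, K) = K)
Mul(Add(-1702609, Mul(Mul(50, 161), Function('Q')(-12, 12))), Add(Pow(2139736, -1), Add(948302, Mul(-1, 568112)))) = Mul(Add(-1702609, Mul(Mul(50, 161), -12)), Add(Pow(2139736, -1), Add(948302, Mul(-1, 568112)))) = Mul(Add(-1702609, Mul(8050, -12)), Add(Rational(1, 2139736), Add(948302, -568112))) = Mul(Add(-1702609, -96600), Add(Rational(1, 2139736), 380190)) = Mul(-1799209, Rational(813506229841, 2139736)) = Rational(-1463667730285995769, 2139736)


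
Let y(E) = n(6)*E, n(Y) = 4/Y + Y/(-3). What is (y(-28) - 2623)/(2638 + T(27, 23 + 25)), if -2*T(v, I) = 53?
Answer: -15514/15669 ≈ -0.99011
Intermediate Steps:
T(v, I) = -53/2 (T(v, I) = -½*53 = -53/2)
n(Y) = 4/Y - Y/3 (n(Y) = 4/Y + Y*(-⅓) = 4/Y - Y/3)
y(E) = -4*E/3 (y(E) = (4/6 - ⅓*6)*E = (4*(⅙) - 2)*E = (⅔ - 2)*E = -4*E/3)
(y(-28) - 2623)/(2638 + T(27, 23 + 25)) = (-4/3*(-28) - 2623)/(2638 - 53/2) = (112/3 - 2623)/(5223/2) = -7757/3*2/5223 = -15514/15669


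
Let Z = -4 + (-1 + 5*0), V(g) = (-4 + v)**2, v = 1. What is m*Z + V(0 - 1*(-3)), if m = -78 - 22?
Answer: 509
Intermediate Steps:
m = -100
V(g) = 9 (V(g) = (-4 + 1)**2 = (-3)**2 = 9)
Z = -5 (Z = -4 + (-1 + 0) = -4 - 1 = -5)
m*Z + V(0 - 1*(-3)) = -100*(-5) + 9 = 500 + 9 = 509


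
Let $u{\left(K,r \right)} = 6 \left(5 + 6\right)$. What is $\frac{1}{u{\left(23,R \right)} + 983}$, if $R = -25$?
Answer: $\frac{1}{1049} \approx 0.00095329$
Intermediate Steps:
$u{\left(K,r \right)} = 66$ ($u{\left(K,r \right)} = 6 \cdot 11 = 66$)
$\frac{1}{u{\left(23,R \right)} + 983} = \frac{1}{66 + 983} = \frac{1}{1049}$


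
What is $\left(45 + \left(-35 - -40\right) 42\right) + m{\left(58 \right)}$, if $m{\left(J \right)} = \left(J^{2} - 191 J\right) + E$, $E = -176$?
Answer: $-7635$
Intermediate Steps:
$m{\left(J \right)} = -176 + J^{2} - 191 J$ ($m{\left(J \right)} = \left(J^{2} - 191 J\right) - 176 = -176 + J^{2} - 191 J$)
$\left(45 + \left(-35 - -40\right) 42\right) + m{\left(58 \right)} = \left(45 + \left(-35 - -40\right) 42\right) - \left(11254 - 3364\right) = \left(45 + \left(-35 + 40\right) 42\right) - 7890 = \left(45 + 5 \cdot 42\right) - 7890 = \left(45 + 210\right) - 7890 = 255 - 7890 = -7635$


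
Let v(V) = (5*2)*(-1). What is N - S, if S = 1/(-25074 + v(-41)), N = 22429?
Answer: 562609037/25084 ≈ 22429.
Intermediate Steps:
v(V) = -10 (v(V) = 10*(-1) = -10)
S = -1/25084 (S = 1/(-25074 - 10) = 1/(-25084) = -1/25084 ≈ -3.9866e-5)
N - S = 22429 - 1*(-1/25084) = 22429 + 1/25084 = 562609037/25084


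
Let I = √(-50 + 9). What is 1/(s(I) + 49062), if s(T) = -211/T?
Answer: 2011542/98690318125 - 211*I*√41/98690318125 ≈ 2.0382e-5 - 1.369e-8*I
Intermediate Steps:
I = I*√41 (I = √(-41) = I*√41 ≈ 6.4031*I)
1/(s(I) + 49062) = 1/(-211*(-I*√41/41) + 49062) = 1/(-(-211)*I*√41/41 + 49062) = 1/(211*I*√41/41 + 49062) = 1/(49062 + 211*I*√41/41)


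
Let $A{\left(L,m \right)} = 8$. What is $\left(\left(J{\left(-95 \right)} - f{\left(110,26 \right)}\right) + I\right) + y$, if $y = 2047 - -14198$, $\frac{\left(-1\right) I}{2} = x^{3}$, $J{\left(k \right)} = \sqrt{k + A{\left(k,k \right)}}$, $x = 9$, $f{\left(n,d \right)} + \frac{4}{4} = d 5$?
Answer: $14658 + i \sqrt{87} \approx 14658.0 + 9.3274 i$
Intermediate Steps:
$f{\left(n,d \right)} = -1 + 5 d$ ($f{\left(n,d \right)} = -1 + d 5 = -1 + 5 d$)
$J{\left(k \right)} = \sqrt{8 + k}$ ($J{\left(k \right)} = \sqrt{k + 8} = \sqrt{8 + k}$)
$I = -1458$ ($I = - 2 \cdot 9^{3} = \left(-2\right) 729 = -1458$)
$y = 16245$ ($y = 2047 + 14198 = 16245$)
$\left(\left(J{\left(-95 \right)} - f{\left(110,26 \right)}\right) + I\right) + y = \left(\left(\sqrt{8 - 95} - \left(-1 + 5 \cdot 26\right)\right) - 1458\right) + 16245 = \left(\left(\sqrt{-87} - \left(-1 + 130\right)\right) - 1458\right) + 16245 = \left(\left(i \sqrt{87} - 129\right) - 1458\right) + 16245 = \left(\left(-129 + i \sqrt{87}\right) - 1458\right) + 16245 = \left(-1587 + i \sqrt{87}\right) + 16245 = 14658 + i \sqrt{87}$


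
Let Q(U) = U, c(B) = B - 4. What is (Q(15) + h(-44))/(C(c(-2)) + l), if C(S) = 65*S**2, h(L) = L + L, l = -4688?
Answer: 73/2348 ≈ 0.031090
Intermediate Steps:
c(B) = -4 + B
h(L) = 2*L
(Q(15) + h(-44))/(C(c(-2)) + l) = (15 + 2*(-44))/(65*(-4 - 2)**2 - 4688) = (15 - 88)/(65*(-6)**2 - 4688) = -73/(65*36 - 4688) = -73/(2340 - 4688) = -73/(-2348) = -73*(-1/2348) = 73/2348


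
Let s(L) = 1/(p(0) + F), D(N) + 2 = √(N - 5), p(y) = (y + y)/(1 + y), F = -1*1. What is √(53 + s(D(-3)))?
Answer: 2*√13 ≈ 7.2111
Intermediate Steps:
F = -1
p(y) = 2*y/(1 + y) (p(y) = (2*y)/(1 + y) = 2*y/(1 + y))
D(N) = -2 + √(-5 + N) (D(N) = -2 + √(N - 5) = -2 + √(-5 + N))
s(L) = -1 (s(L) = 1/(2*0/(1 + 0) - 1) = 1/(2*0/1 - 1) = 1/(2*0*1 - 1) = 1/(0 - 1) = 1/(-1) = -1)
√(53 + s(D(-3))) = √(53 - 1) = √52 = 2*√13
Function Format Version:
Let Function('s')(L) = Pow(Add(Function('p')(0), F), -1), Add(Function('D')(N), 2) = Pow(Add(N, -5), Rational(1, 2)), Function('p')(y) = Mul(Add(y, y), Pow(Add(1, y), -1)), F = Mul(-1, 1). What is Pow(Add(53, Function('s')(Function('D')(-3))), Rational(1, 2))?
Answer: Mul(2, Pow(13, Rational(1, 2))) ≈ 7.2111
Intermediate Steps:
F = -1
Function('p')(y) = Mul(2, y, Pow(Add(1, y), -1)) (Function('p')(y) = Mul(Mul(2, y), Pow(Add(1, y), -1)) = Mul(2, y, Pow(Add(1, y), -1)))
Function('D')(N) = Add(-2, Pow(Add(-5, N), Rational(1, 2))) (Function('D')(N) = Add(-2, Pow(Add(N, -5), Rational(1, 2))) = Add(-2, Pow(Add(-5, N), Rational(1, 2))))
Function('s')(L) = -1 (Function('s')(L) = Pow(Add(Mul(2, 0, Pow(Add(1, 0), -1)), -1), -1) = Pow(Add(Mul(2, 0, Pow(1, -1)), -1), -1) = Pow(Add(Mul(2, 0, 1), -1), -1) = Pow(Add(0, -1), -1) = Pow(-1, -1) = -1)
Pow(Add(53, Function('s')(Function('D')(-3))), Rational(1, 2)) = Pow(Add(53, -1), Rational(1, 2)) = Pow(52, Rational(1, 2)) = Mul(2, Pow(13, Rational(1, 2)))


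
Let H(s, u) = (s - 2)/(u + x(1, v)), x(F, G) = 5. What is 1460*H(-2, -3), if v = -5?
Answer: -2920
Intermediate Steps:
H(s, u) = (-2 + s)/(5 + u) (H(s, u) = (s - 2)/(u + 5) = (-2 + s)/(5 + u))
1460*H(-2, -3) = 1460*((-2 - 2)/(5 - 3)) = 1460*(-4/2) = 1460*((½)*(-4)) = 1460*(-2) = -2920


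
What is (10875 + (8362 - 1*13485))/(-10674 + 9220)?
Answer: -2876/727 ≈ -3.9560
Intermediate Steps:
(10875 + (8362 - 1*13485))/(-10674 + 9220) = (10875 + (8362 - 13485))/(-1454) = (10875 - 5123)*(-1/1454) = 5752*(-1/1454) = -2876/727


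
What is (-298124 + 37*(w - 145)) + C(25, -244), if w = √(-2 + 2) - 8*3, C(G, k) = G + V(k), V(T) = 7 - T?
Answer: -304101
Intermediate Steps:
C(G, k) = 7 + G - k (C(G, k) = G + (7 - k) = 7 + G - k)
w = -24 (w = √0 - 24 = 0 - 24 = -24)
(-298124 + 37*(w - 145)) + C(25, -244) = (-298124 + 37*(-24 - 145)) + (7 + 25 - 1*(-244)) = (-298124 + 37*(-169)) + (7 + 25 + 244) = (-298124 - 6253) + 276 = -304377 + 276 = -304101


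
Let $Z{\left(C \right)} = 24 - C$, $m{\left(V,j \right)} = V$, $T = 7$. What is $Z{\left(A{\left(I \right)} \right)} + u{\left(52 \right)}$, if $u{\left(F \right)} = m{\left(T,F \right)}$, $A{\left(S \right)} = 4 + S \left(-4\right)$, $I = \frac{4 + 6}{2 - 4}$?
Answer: $7$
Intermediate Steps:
$I = -5$ ($I = \frac{10}{-2} = 10 \left(- \frac{1}{2}\right) = -5$)
$A{\left(S \right)} = 4 - 4 S$
$u{\left(F \right)} = 7$
$Z{\left(A{\left(I \right)} \right)} + u{\left(52 \right)} = \left(24 - \left(4 - -20\right)\right) + 7 = \left(24 - \left(4 + 20\right)\right) + 7 = \left(24 - 24\right) + 7 = 0 + 7 = 7$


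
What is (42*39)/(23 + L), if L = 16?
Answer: 42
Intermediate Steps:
(42*39)/(23 + L) = (42*39)/(23 + 16) = 1638/39 = 1638*(1/39) = 42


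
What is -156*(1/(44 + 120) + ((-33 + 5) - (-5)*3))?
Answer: 83109/41 ≈ 2027.0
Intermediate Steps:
-156*(1/(44 + 120) + ((-33 + 5) - (-5)*3)) = -156*(1/164 + (-28 - 1*(-15))) = -156*(1/164 + (-28 + 15)) = -156*(1/164 - 13) = -156*(-2131/164) = 83109/41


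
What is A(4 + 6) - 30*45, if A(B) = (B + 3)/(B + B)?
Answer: -26987/20 ≈ -1349.3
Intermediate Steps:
A(B) = (3 + B)/(2*B) (A(B) = (3 + B)/((2*B)) = (3 + B)*(1/(2*B)) = (3 + B)/(2*B))
A(4 + 6) - 30*45 = (3 + (4 + 6))/(2*(4 + 6)) - 30*45 = (½)*(3 + 10)/10 - 1350 = (½)*(⅒)*13 - 1350 = 13/20 - 1350 = -26987/20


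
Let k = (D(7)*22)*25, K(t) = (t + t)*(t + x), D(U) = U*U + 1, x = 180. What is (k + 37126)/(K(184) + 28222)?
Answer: 10771/27029 ≈ 0.39850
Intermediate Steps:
D(U) = 1 + U² (D(U) = U² + 1 = 1 + U²)
K(t) = 2*t*(180 + t) (K(t) = (t + t)*(t + 180) = (2*t)*(180 + t) = 2*t*(180 + t))
k = 27500 (k = ((1 + 7²)*22)*25 = ((1 + 49)*22)*25 = (50*22)*25 = 1100*25 = 27500)
(k + 37126)/(K(184) + 28222) = (27500 + 37126)/(2*184*(180 + 184) + 28222) = 64626/(2*184*364 + 28222) = 64626/(133952 + 28222) = 64626/162174 = 64626*(1/162174) = 10771/27029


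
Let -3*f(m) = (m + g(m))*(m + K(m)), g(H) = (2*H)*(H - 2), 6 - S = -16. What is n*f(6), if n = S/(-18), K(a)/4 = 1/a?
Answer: 440/3 ≈ 146.67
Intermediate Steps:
S = 22 (S = 6 - 1*(-16) = 6 + 16 = 22)
K(a) = 4/a
g(H) = 2*H*(-2 + H) (g(H) = (2*H)*(-2 + H) = 2*H*(-2 + H))
f(m) = -(m + 4/m)*(m + 2*m*(-2 + m))/3 (f(m) = -(m + 2*m*(-2 + m))*(m + 4/m)/3 = -(m + 4/m)*(m + 2*m*(-2 + m))/3)
n = -11/9 (n = 22/(-18) = 22*(-1/18) = -11/9 ≈ -1.2222)
n*f(6) = -11*(4 + 6² - 8/3*6 - ⅔*6³)/9 = -11*(4 + 36 - 16 - ⅔*216)/9 = -11*(4 + 36 - 16 - 144)/9 = -11/9*(-120) = 440/3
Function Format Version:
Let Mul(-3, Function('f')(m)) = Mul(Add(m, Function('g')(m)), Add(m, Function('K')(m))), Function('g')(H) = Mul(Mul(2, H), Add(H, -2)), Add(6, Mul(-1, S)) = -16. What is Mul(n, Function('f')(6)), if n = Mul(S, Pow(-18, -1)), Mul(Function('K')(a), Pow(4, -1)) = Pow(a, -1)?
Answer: Rational(440, 3) ≈ 146.67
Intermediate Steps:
S = 22 (S = Add(6, Mul(-1, -16)) = Add(6, 16) = 22)
Function('K')(a) = Mul(4, Pow(a, -1))
Function('g')(H) = Mul(2, H, Add(-2, H)) (Function('g')(H) = Mul(Mul(2, H), Add(-2, H)) = Mul(2, H, Add(-2, H)))
Function('f')(m) = Mul(Rational(-1, 3), Add(m, Mul(4, Pow(m, -1))), Add(m, Mul(2, m, Add(-2, m)))) (Function('f')(m) = Mul(Rational(-1, 3), Mul(Add(m, Mul(2, m, Add(-2, m))), Add(m, Mul(4, Pow(m, -1))))) = Mul(Rational(-1, 3), Mul(Add(m, Mul(4, Pow(m, -1))), Add(m, Mul(2, m, Add(-2, m))))) = Mul(Rational(-1, 3), Add(m, Mul(4, Pow(m, -1))), Add(m, Mul(2, m, Add(-2, m)))))
n = Rational(-11, 9) (n = Mul(22, Pow(-18, -1)) = Mul(22, Rational(-1, 18)) = Rational(-11, 9) ≈ -1.2222)
Mul(n, Function('f')(6)) = Mul(Rational(-11, 9), Add(4, Pow(6, 2), Mul(Rational(-8, 3), 6), Mul(Rational(-2, 3), Pow(6, 3)))) = Mul(Rational(-11, 9), Add(4, 36, -16, Mul(Rational(-2, 3), 216))) = Mul(Rational(-11, 9), Add(4, 36, -16, -144)) = Mul(Rational(-11, 9), -120) = Rational(440, 3)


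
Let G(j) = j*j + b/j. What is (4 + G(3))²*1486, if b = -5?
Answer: 1717816/9 ≈ 1.9087e+5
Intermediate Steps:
G(j) = j² - 5/j (G(j) = j*j - 5/j = j² - 5/j)
(4 + G(3))²*1486 = (4 + (-5 + 3³)/3)²*1486 = (4 + (-5 + 27)/3)²*1486 = (4 + (⅓)*22)²*1486 = (4 + 22/3)²*1486 = (34/3)²*1486 = (1156/9)*1486 = 1717816/9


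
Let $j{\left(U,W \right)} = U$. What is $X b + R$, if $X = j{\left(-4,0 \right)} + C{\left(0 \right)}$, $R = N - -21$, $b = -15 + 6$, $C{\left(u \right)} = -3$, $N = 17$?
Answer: $101$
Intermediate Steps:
$b = -9$
$R = 38$ ($R = 17 - -21 = 17 + 21 = 38$)
$X = -7$ ($X = -4 - 3 = -7$)
$X b + R = \left(-7\right) \left(-9\right) + 38 = 63 + 38 = 101$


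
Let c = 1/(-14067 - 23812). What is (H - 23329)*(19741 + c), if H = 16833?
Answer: -4857509619648/37879 ≈ -1.2824e+8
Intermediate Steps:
c = -1/37879 (c = 1/(-37879) = -1/37879 ≈ -2.6400e-5)
(H - 23329)*(19741 + c) = (16833 - 23329)*(19741 - 1/37879) = -6496*747769338/37879 = -4857509619648/37879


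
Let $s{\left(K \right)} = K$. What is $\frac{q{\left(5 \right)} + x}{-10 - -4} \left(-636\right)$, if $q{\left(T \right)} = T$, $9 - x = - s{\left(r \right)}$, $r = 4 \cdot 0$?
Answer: $1484$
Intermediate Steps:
$r = 0$
$x = 9$ ($x = 9 - \left(-1\right) 0 = 9 - 0 = 9 + 0 = 9$)
$\frac{q{\left(5 \right)} + x}{-10 - -4} \left(-636\right) = \frac{5 + 9}{-10 - -4} \left(-636\right) = \frac{14}{-10 + 4} \left(-636\right) = \frac{14}{-6} \left(-636\right) = 14 \left(- \frac{1}{6}\right) \left(-636\right) = \left(- \frac{7}{3}\right) \left(-636\right) = 1484$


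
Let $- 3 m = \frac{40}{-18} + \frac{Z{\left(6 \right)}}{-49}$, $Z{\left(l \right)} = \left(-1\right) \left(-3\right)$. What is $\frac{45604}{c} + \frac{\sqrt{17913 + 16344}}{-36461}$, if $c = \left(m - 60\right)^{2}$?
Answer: $\frac{79822003716}{6142327129} - \frac{\sqrt{34257}}{36461} \approx 12.99$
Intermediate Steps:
$Z{\left(l \right)} = 3$
$m = \frac{1007}{1323}$ ($m = - \frac{\frac{40}{-18} + \frac{3}{-49}}{3} = - \frac{40 \left(- \frac{1}{18}\right) + 3 \left(- \frac{1}{49}\right)}{3} = - \frac{- \frac{20}{9} - \frac{3}{49}}{3} = \left(- \frac{1}{3}\right) \left(- \frac{1007}{441}\right) = \frac{1007}{1323} \approx 0.76115$)
$c = \frac{6142327129}{1750329}$ ($c = \left(\frac{1007}{1323} - 60\right)^{2} = \left(- \frac{78373}{1323}\right)^{2} = \frac{6142327129}{1750329} \approx 3509.2$)
$\frac{45604}{c} + \frac{\sqrt{17913 + 16344}}{-36461} = \frac{45604}{\frac{6142327129}{1750329}} + \frac{\sqrt{17913 + 16344}}{-36461} = 45604 \cdot \frac{1750329}{6142327129} + \sqrt{34257} \left(- \frac{1}{36461}\right) = \frac{79822003716}{6142327129} - \frac{\sqrt{34257}}{36461}$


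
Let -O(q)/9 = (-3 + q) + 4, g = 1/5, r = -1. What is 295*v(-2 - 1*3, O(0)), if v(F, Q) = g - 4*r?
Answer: 1239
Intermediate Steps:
g = ⅕ ≈ 0.20000
O(q) = -9 - 9*q (O(q) = -9*((-3 + q) + 4) = -9*(1 + q) = -9 - 9*q)
v(F, Q) = 21/5 (v(F, Q) = ⅕ - 4*(-1) = ⅕ + 4 = 21/5)
295*v(-2 - 1*3, O(0)) = 295*(21/5) = 1239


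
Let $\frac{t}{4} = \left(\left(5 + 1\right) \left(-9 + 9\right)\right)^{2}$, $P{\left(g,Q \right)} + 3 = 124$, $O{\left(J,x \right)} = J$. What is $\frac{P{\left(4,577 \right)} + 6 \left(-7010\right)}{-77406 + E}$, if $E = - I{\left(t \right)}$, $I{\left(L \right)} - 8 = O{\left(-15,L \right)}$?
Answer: $\frac{41939}{77399} \approx 0.54185$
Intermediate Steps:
$P{\left(g,Q \right)} = 121$ ($P{\left(g,Q \right)} = -3 + 124 = 121$)
$t = 0$ ($t = 4 \left(\left(5 + 1\right) \left(-9 + 9\right)\right)^{2} = 4 \left(6 \cdot 0\right)^{2} = 4 \cdot 0^{2} = 4 \cdot 0 = 0$)
$I{\left(L \right)} = -7$ ($I{\left(L \right)} = 8 - 15 = -7$)
$E = 7$ ($E = \left(-1\right) \left(-7\right) = 7$)
$\frac{P{\left(4,577 \right)} + 6 \left(-7010\right)}{-77406 + E} = \frac{121 + 6 \left(-7010\right)}{-77406 + 7} = \frac{121 - 42060}{-77399} = \left(-41939\right) \left(- \frac{1}{77399}\right) = \frac{41939}{77399}$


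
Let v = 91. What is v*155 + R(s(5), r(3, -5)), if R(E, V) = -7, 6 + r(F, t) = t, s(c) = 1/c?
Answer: 14098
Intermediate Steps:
r(F, t) = -6 + t
v*155 + R(s(5), r(3, -5)) = 91*155 - 7 = 14105 - 7 = 14098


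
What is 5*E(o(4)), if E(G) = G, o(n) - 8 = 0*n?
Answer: 40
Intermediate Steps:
o(n) = 8 (o(n) = 8 + 0*n = 8 + 0 = 8)
5*E(o(4)) = 5*8 = 40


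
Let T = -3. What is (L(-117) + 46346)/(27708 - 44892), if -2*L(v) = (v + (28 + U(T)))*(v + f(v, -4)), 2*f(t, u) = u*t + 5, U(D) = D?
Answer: -17281/5728 ≈ -3.0169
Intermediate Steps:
f(t, u) = 5/2 + t*u/2 (f(t, u) = (u*t + 5)/2 = (t*u + 5)/2 = (5 + t*u)/2 = 5/2 + t*u/2)
L(v) = -(25 + v)*(5/2 - v)/2 (L(v) = -(v + (28 - 3))*(v + (5/2 + (½)*v*(-4)))/2 = -(v + 25)*(v + (5/2 - 2*v))/2 = -(25 + v)*(5/2 - v)/2)
(L(-117) + 46346)/(27708 - 44892) = ((-125/4 + (½)*(-117)² + (45/4)*(-117)) + 46346)/(27708 - 44892) = ((-125/4 + (½)*13689 - 5265/4) + 46346)/(-17184) = ((-125/4 + 13689/2 - 5265/4) + 46346)*(-1/17184) = (5497 + 46346)*(-1/17184) = 51843*(-1/17184) = -17281/5728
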